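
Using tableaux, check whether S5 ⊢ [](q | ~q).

Tableau for the negation ~[](q | ~q):
1. ~[](q | ~q), w0
2. ~(q | ~q), w1
3. ~q, w1
4. q, w1
Accessibility: w0Rw0, w0Rw1, w1Rw0, w1Rw1
Branch closes: q and ~q both at w1.
All branches of the negation close; one closing branch shown above.

Yes, valid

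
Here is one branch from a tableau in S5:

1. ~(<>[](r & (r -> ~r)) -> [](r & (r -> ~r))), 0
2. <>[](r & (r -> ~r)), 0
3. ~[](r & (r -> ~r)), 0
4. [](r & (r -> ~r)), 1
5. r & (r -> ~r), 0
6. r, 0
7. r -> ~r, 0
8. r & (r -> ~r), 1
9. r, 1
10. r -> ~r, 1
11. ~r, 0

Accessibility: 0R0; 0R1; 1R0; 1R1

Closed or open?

Closed

Both r and ~r appear at 0.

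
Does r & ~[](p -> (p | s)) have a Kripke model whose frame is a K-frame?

Unsatisfiable

1. r & ~[](p -> (p | s)), u
2. r, u   [&-rule on 1]
3. ~[](p -> (p | s)), u   [&-rule on 1]
4. ~(p -> (p | s)), v   [~[]-rule on 3: fresh world v, uRv]
5. p, v   [~->-rule on 4]
6. ~(p | s), v   [~->-rule on 4]
7. ~p, v   [~|-rule on 6]
8. ~s, v   [~|-rule on 6]
Accessibility: uRv
Branch closes: p and ~p both at v.
Every branch closes; the branch above is one of them.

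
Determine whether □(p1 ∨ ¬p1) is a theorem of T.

Tableau for the negation ¬□(p1 ∨ ¬p1):
1. ¬□(p1 ∨ ¬p1), w0
2. ¬(p1 ∨ ¬p1), w1
3. ¬p1, w1
4. p1, w1
Accessibility: w0Rw0, w0Rw1, w1Rw1
Branch closes: p1 and ¬p1 both at w1.
All branches of the negation close; one closing branch shown above.

Yes, valid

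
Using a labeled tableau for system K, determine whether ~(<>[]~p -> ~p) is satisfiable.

1. ~(<>[]~p -> ~p), 0
2. <>[]~p, 0
3. p, 0
4. []~p, 1
Accessibility: 0R1

Satisfiable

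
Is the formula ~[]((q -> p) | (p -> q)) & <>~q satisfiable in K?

Unsatisfiable (every branch closes)

1. ~[]((q -> p) | (p -> q)) & <>~q, u
2. ~[]((q -> p) | (p -> q)), u
3. <>~q, u
4. ~((q -> p) | (p -> q)), v
5. ~(q -> p), v
6. ~(p -> q), v
7. q, v
8. ~p, v
9. p, v
10. ~q, v
Accessibility: uRv
Branch closes: p and ~p both at v.
(One branch shown.) All branches close.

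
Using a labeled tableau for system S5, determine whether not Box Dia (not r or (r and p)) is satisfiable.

Satisfiable

1. not Box Dia (not r or (r and p)), w0
2. not Dia (not r or (r and p)), w1
3. not (not r or (r and p)), w0
4. r, w0
5. not (r and p), w0
6. not (not r or (r and p)), w1
7. r, w1
8. not (r and p), w1
9. not p, w0
10. not p, w1
Accessibility: w0Rw0, w0Rw1, w1Rw0, w1Rw1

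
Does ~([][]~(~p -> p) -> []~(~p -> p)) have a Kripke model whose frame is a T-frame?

1. ~([][]~(~p -> p) -> []~(~p -> p)), u
2. [][]~(~p -> p), u
3. ~[]~(~p -> p), u
4. []~(~p -> p), u
5. ~(~p -> p), u
6. ~p, u
7. ~p -> p, v
8. []~(~p -> p), v
9. ~(~p -> p), v
10. ~p, v
11. p, v
Accessibility: uRu, uRv, vRv
Branch closes: p and ~p both at v.
Every branch closes; the branch above is one of them.

No, unsatisfiable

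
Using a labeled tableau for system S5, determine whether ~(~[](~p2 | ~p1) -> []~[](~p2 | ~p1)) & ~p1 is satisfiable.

Unsatisfiable

1. ~(~[](~p2 | ~p1) -> []~[](~p2 | ~p1)) & ~p1, 0
2. ~(~[](~p2 | ~p1) -> []~[](~p2 | ~p1)), 0   [&-rule on 1]
3. ~p1, 0   [&-rule on 1]
4. ~[](~p2 | ~p1), 0   [~->-rule on 2]
5. ~[]~[](~p2 | ~p1), 0   [~->-rule on 2]
6. ~(~p2 | ~p1), 1   [~[]-rule on 4: fresh world 1, 0R1]
7. p2, 1   [~|-rule on 6]
8. p1, 1   [~|-rule on 6]
9. [](~p2 | ~p1), 2   [~[]-rule on 5: fresh world 2, 0R2]
10. ~p2 | ~p1, 0   [[]-rule on 9 via 2R0]
11. ~p2 | ~p1, 1   [[]-rule on 9 via 2R1]
12. ~p2 | ~p1, 2   [[]-rule on 9 via 2R2]
13. ~p1, 1   [|-rule on 11 (branches; this branch)]
Accessibility: 0R0, 0R1, 0R2, 1R0, 1R1, 1R2, 2R0, 2R1, 2R2
Branch closes: p1 and ~p1 both at 1.
All branches of the tableau close; one closing branch shown above.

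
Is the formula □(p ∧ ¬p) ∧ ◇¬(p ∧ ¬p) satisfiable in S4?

Unsatisfiable

1. □(p ∧ ¬p) ∧ ◇¬(p ∧ ¬p), 0
2. □(p ∧ ¬p), 0   [∧-rule on 1]
3. ◇¬(p ∧ ¬p), 0   [∧-rule on 1]
4. p ∧ ¬p, 0   [□-rule on 2 via 0R0]
5. p, 0   [∧-rule on 4]
6. ¬p, 0   [∧-rule on 4]
Accessibility: 0R0
Branch closes: p and ¬p both at 0.
(One branch shown.) All branches close.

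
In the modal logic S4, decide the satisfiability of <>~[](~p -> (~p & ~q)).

Satisfiable (open branch found)

1. <>~[](~p -> (~p & ~q)), w0
2. ~[](~p -> (~p & ~q)), w1   [<>-rule on 1: fresh world w1, w0Rw1]
3. ~(~p -> (~p & ~q)), w2   [~[]-rule on 2: fresh world w2, w1Rw2]
4. ~p, w2   [~->-rule on 3]
5. ~(~p & ~q), w2   [~->-rule on 3]
6. q, w2   [~&-rule on 5 (branches; this branch)]
Accessibility: w0Rw0, w0Rw1, w0Rw2, w1Rw1, w1Rw2, w2Rw2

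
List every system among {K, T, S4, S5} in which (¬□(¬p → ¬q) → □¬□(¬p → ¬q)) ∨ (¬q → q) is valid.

S4-tableau for the negation ¬((¬□(¬p → ¬q) → □¬□(¬p → ¬q)) ∨ (¬q → q)):
1. ¬((¬□(¬p → ¬q) → □¬□(¬p → ¬q)) ∨ (¬q → q)), 0
2. ¬(¬□(¬p → ¬q) → □¬□(¬p → ¬q)), 0
3. ¬(¬q → q), 0
4. ¬□(¬p → ¬q), 0
5. ¬□¬□(¬p → ¬q), 0
6. ¬q, 0
7. ¬(¬p → ¬q), 1
8. ¬p, 1
9. q, 1
10. □(¬p → ¬q), 2
11. ¬p → ¬q, 2
12. ¬q, 2
Accessibility: 0R0, 0R1, 0R2, 1R1, 2R2
Complete open branch: countermodel on an S4-frame, so not valid in S4, nor in K, T (the same frame is also a K-frame and a T-frame).
S5-tableau for the negation ¬((¬□(¬p → ¬q) → □¬□(¬p → ¬q)) ∨ (¬q → q)):
1. ¬((¬□(¬p → ¬q) → □¬□(¬p → ¬q)) ∨ (¬q → q)), 0
2. ¬(¬□(¬p → ¬q) → □¬□(¬p → ¬q)), 0
3. ¬(¬q → q), 0
4. ¬□(¬p → ¬q), 0
5. ¬□¬□(¬p → ¬q), 0
6. ¬q, 0
7. ¬(¬p → ¬q), 1
8. ¬p, 1
9. q, 1
10. □(¬p → ¬q), 2
11. ¬p → ¬q, 0
12. ¬p → ¬q, 1
13. ¬p → ¬q, 2
14. ¬q, 1
Accessibility: 0R0, 0R1, 0R2, 1R0, 1R1, 1R2, 2R0, 2R1, 2R2
Branch closes: q and ¬q both at 1.
Every branch closes (one shown): valid in S5.

S5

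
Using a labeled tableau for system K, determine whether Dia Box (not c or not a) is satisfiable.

Satisfiable (open branch found)

1. Dia Box (not c or not a), w0
2. Box (not c or not a), w1   [Dia-rule on 1: fresh world w1, w0Rw1]
Accessibility: w0Rw1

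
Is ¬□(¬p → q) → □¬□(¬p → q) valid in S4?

No, not valid

Tableau for the negation ¬(¬□(¬p → q) → □¬□(¬p → q)):
1. ¬(¬□(¬p → q) → □¬□(¬p → q)), u
2. ¬□(¬p → q), u   [¬→-rule on 1]
3. ¬□¬□(¬p → q), u   [¬→-rule on 1]
4. ¬(¬p → q), v   [¬□-rule on 2: fresh world v, uRv]
5. ¬p, v   [¬→-rule on 4]
6. ¬q, v   [¬→-rule on 4]
7. □(¬p → q), w   [¬□-rule on 3: fresh world w, uRw]
8. ¬p → q, w   [□-rule on 7 via wRw]
9. q, w   [→-rule on 8 (branches; this branch)]
Accessibility: uRu, uRv, uRw, vRv, wRw
The negation has an open branch (countermodel exists).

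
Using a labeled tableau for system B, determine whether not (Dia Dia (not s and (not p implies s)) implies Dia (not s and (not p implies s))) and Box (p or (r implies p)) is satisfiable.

Satisfiable

1. not (Dia Dia (not s and (not p implies s)) implies Dia (not s and (not p implies s))) and Box (p or (r implies p)), w0
2. not (Dia Dia (not s and (not p implies s)) implies Dia (not s and (not p implies s))), w0
3. Box (p or (r implies p)), w0
4. Dia Dia (not s and (not p implies s)), w0
5. not Dia (not s and (not p implies s)), w0
6. p or (r implies p), w0
7. not (not s and (not p implies s)), w0
8. r implies p, w0
9. not (not p implies s), w0
10. not p, w0
11. not s, w0
12. not r, w0
13. Dia (not s and (not p implies s)), w1
14. p or (r implies p), w1
15. not (not s and (not p implies s)), w1
16. r implies p, w1
17. not (not p implies s), w1
18. not p, w1
19. not s, w1
20. not r, w1
21. not s and (not p implies s), w2
22. not s, w2
23. not p implies s, w2
24. p, w2
Accessibility: w0Rw0, w0Rw1, w1Rw0, w1Rw1, w1Rw2, w2Rw1, w2Rw2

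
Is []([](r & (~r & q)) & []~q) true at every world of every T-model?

Not valid

Tableau for the negation ~[]([](r & (~r & q)) & []~q):
1. ~[]([](r & (~r & q)) & []~q), u
2. ~([](r & (~r & q)) & []~q), v
3. ~[]~q, v
4. q, w
Accessibility: uRu, uRv, vRv, vRw, wRw
The negation has an open branch (countermodel exists).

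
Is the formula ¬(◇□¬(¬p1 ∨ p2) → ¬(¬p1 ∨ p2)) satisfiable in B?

Unsatisfiable

1. ¬(◇□¬(¬p1 ∨ p2) → ¬(¬p1 ∨ p2)), u
2. ◇□¬(¬p1 ∨ p2), u
3. ¬p1 ∨ p2, u
4. p2, u
5. □¬(¬p1 ∨ p2), v
6. ¬(¬p1 ∨ p2), u
7. p1, u
8. ¬p2, u
Accessibility: uRu, uRv, vRu, vRv
Branch closes: p2 and ¬p2 both at u.
(One branch shown.) All branches close.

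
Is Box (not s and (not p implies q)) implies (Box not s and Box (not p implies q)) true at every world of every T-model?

Valid in T

Tableau for the negation not (Box (not s and (not p implies q)) implies (Box not s and Box (not p implies q))):
1. not (Box (not s and (not p implies q)) implies (Box not s and Box (not p implies q))), w0
2. Box (not s and (not p implies q)), w0
3. not (Box not s and Box (not p implies q)), w0
4. not s and (not p implies q), w0
5. not s, w0
6. not p implies q, w0
7. not Box (not p implies q), w0
8. q, w0
9. not (not p implies q), w1
10. not p, w1
11. not q, w1
12. not s and (not p implies q), w1
13. not s, w1
14. not p implies q, w1
15. q, w1
Accessibility: w0Rw0, w0Rw1, w1Rw1
Branch closes: q and not q both at w1.
All branches of the negation close; one closing branch shown above.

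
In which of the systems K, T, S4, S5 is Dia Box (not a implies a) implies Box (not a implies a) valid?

S5

S4-tableau for the negation not (Dia Box (not a implies a) implies Box (not a implies a)):
1. not (Dia Box (not a implies a) implies Box (not a implies a)), w0
2. Dia Box (not a implies a), w0
3. not Box (not a implies a), w0
4. Box (not a implies a), w1
5. not a implies a, w1
6. a, w1
7. not (not a implies a), w2
8. not a, w2
Accessibility: w0Rw0, w0Rw1, w0Rw2, w1Rw1, w2Rw2
Complete open branch: countermodel on an S4-frame, so not valid in S4, nor in K, T (the same frame is also a K-frame and a T-frame).
S5-tableau for the negation not (Dia Box (not a implies a) implies Box (not a implies a)):
1. not (Dia Box (not a implies a) implies Box (not a implies a)), w0
2. Dia Box (not a implies a), w0
3. not Box (not a implies a), w0
4. Box (not a implies a), w1
5. not a implies a, w0
6. not a implies a, w1
7. a, w0
8. a, w1
9. not (not a implies a), w2
10. not a, w2
11. not a implies a, w2
12. a, w2
Accessibility: w0Rw0, w0Rw1, w0Rw2, w1Rw0, w1Rw1, w1Rw2, w2Rw0, w2Rw1, w2Rw2
Branch closes: a and not a both at w2.
Every branch closes (one shown): valid in S5.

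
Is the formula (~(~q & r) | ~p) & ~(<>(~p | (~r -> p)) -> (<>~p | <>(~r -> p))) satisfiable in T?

1. (~(~q & r) | ~p) & ~(<>(~p | (~r -> p)) -> (<>~p | <>(~r -> p))), 0
2. ~(~q & r) | ~p, 0
3. ~(<>(~p | (~r -> p)) -> (<>~p | <>(~r -> p))), 0
4. <>(~p | (~r -> p)), 0
5. ~(<>~p | <>(~r -> p)), 0
6. ~<>~p, 0
7. ~<>(~r -> p), 0
8. p, 0
9. ~(~r -> p), 0
10. ~r, 0
11. ~p, 0
Accessibility: 0R0
Branch closes: p and ~p both at 0.
Every branch closes; the branch above is one of them.

No, unsatisfiable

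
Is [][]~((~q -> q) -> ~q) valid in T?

Tableau for the negation ~[][]~((~q -> q) -> ~q):
1. ~[][]~((~q -> q) -> ~q), w0
2. ~[]~((~q -> q) -> ~q), w1   [~[]-rule on 1: fresh world w1, w0Rw1]
3. (~q -> q) -> ~q, w2   [~[]-rule on 2: fresh world w2, w1Rw2]
4. ~q, w2   [->-rule on 3 (branches; this branch)]
Accessibility: w0Rw0, w0Rw1, w1Rw1, w1Rw2, w2Rw2
The negation has an open branch (countermodel exists).

Not valid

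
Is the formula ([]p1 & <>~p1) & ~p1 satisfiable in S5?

1. ([]p1 & <>~p1) & ~p1, w0
2. []p1 & <>~p1, w0
3. ~p1, w0
4. []p1, w0
5. <>~p1, w0
6. p1, w0
Accessibility: w0Rw0
Branch closes: p1 and ~p1 both at w0.
Every branch closes; the branch above is one of them.

Unsatisfiable (every branch closes)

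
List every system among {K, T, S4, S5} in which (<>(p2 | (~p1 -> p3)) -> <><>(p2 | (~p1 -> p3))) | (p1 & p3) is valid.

T, S4, S5

T-tableau for the negation ~((<>(p2 | (~p1 -> p3)) -> <><>(p2 | (~p1 -> p3))) | (p1 & p3)):
1. ~((<>(p2 | (~p1 -> p3)) -> <><>(p2 | (~p1 -> p3))) | (p1 & p3)), w0
2. ~(<>(p2 | (~p1 -> p3)) -> <><>(p2 | (~p1 -> p3))), w0
3. ~(p1 & p3), w0
4. <>(p2 | (~p1 -> p3)), w0
5. ~<><>(p2 | (~p1 -> p3)), w0
6. ~<>(p2 | (~p1 -> p3)), w0
7. ~(p2 | (~p1 -> p3)), w0
8. ~p2, w0
9. ~(~p1 -> p3), w0
10. ~p1, w0
11. ~p3, w0
12. p2 | (~p1 -> p3), w1
13. ~<>(p2 | (~p1 -> p3)), w1
14. ~(p2 | (~p1 -> p3)), w1
15. ~p2, w1
16. ~(~p1 -> p3), w1
17. ~p1, w1
18. ~p3, w1
19. ~p1 -> p3, w1
20. p3, w1
Accessibility: w0Rw0, w0Rw1, w1Rw1
Branch closes: p3 and ~p3 both at w1.
Every branch closes (one shown): valid in T, hence also in S4, S5 (every theorem of T is a theorem of S4 and S5).
K-tableau for the negation ~((<>(p2 | (~p1 -> p3)) -> <><>(p2 | (~p1 -> p3))) | (p1 & p3)):
1. ~((<>(p2 | (~p1 -> p3)) -> <><>(p2 | (~p1 -> p3))) | (p1 & p3)), w0
2. ~(<>(p2 | (~p1 -> p3)) -> <><>(p2 | (~p1 -> p3))), w0
3. ~(p1 & p3), w0
4. <>(p2 | (~p1 -> p3)), w0
5. ~<><>(p2 | (~p1 -> p3)), w0
6. ~p3, w0
7. p2 | (~p1 -> p3), w1
8. ~<>(p2 | (~p1 -> p3)), w1
9. ~p1 -> p3, w1
10. p3, w1
Accessibility: w0Rw1
Complete open branch: countermodel on a K-frame, so not valid in K.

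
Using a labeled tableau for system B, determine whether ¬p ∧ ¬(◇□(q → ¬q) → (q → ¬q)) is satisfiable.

Unsatisfiable

1. ¬p ∧ ¬(◇□(q → ¬q) → (q → ¬q)), w0
2. ¬p, w0
3. ¬(◇□(q → ¬q) → (q → ¬q)), w0
4. ◇□(q → ¬q), w0
5. ¬(q → ¬q), w0
6. q, w0
7. □(q → ¬q), w1
8. q → ¬q, w0
9. q → ¬q, w1
10. ¬q, w0
Accessibility: w0Rw0, w0Rw1, w1Rw0, w1Rw1
Branch closes: q and ¬q both at w0.
(One branch shown.) All branches close.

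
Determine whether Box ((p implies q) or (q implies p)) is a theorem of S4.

Yes, valid

Tableau for the negation not Box ((p implies q) or (q implies p)):
1. not Box ((p implies q) or (q implies p)), 0
2. not ((p implies q) or (q implies p)), 1   [neg-Box-rule on 1: fresh world 1, 0R1]
3. not (p implies q), 1   [neg-or-rule on 2]
4. not (q implies p), 1   [neg-or-rule on 2]
5. p, 1   [neg-implies-rule on 3]
6. not q, 1   [neg-implies-rule on 3]
7. q, 1   [neg-implies-rule on 4]
8. not p, 1   [neg-implies-rule on 4]
Accessibility: 0R0, 0R1, 1R1
Branch closes: q and not q both at 1.
All branches of the negation close; one closing branch shown above.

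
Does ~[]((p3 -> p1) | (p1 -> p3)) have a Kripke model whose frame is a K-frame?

1. ~[]((p3 -> p1) | (p1 -> p3)), w0
2. ~((p3 -> p1) | (p1 -> p3)), w1   [~[]-rule on 1: fresh world w1, w0Rw1]
3. ~(p3 -> p1), w1   [~|-rule on 2]
4. ~(p1 -> p3), w1   [~|-rule on 2]
5. p3, w1   [~->-rule on 3]
6. ~p1, w1   [~->-rule on 3]
7. p1, w1   [~->-rule on 4]
8. ~p3, w1   [~->-rule on 4]
Accessibility: w0Rw1
Branch closes: p1 and ~p1 both at w1.
Every branch closes; the branch above is one of them.

Unsatisfiable (every branch closes)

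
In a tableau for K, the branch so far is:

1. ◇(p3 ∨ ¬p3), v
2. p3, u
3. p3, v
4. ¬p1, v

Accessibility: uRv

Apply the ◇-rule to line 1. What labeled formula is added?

a fresh world w with vRw, and p3 ∨ ¬p3 at w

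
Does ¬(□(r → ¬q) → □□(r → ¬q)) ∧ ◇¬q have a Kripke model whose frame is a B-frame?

1. ¬(□(r → ¬q) → □□(r → ¬q)) ∧ ◇¬q, w0
2. ¬(□(r → ¬q) → □□(r → ¬q)), w0   [∧-rule on 1]
3. ◇¬q, w0   [∧-rule on 1]
4. □(r → ¬q), w0   [¬→-rule on 2]
5. ¬□□(r → ¬q), w0   [¬→-rule on 2]
6. r → ¬q, w0   [□-rule on 4 via w0Rw0]
7. ¬q, w0   [→-rule on 6 (branches; this branch)]
8. ¬q, w1   [◇-rule on 3: fresh world w1, w0Rw1]
9. r → ¬q, w1   [□-rule on 4 via w0Rw1]
10. ¬□(r → ¬q), w2   [¬□-rule on 5: fresh world w2, w0Rw2]
11. r → ¬q, w2   [□-rule on 4 via w0Rw2]
12. ¬q, w2   [→-rule on 11 (branches; this branch)]
13. ¬(r → ¬q), w3   [¬□-rule on 10: fresh world w3, w2Rw3]
14. r, w3   [¬→-rule on 13]
15. q, w3   [¬→-rule on 13]
Accessibility: w0Rw0, w0Rw1, w0Rw2, w1Rw0, w1Rw1, w2Rw0, w2Rw2, w2Rw3, w3Rw2, w3Rw3

Yes, satisfiable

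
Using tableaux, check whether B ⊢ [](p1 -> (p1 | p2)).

Tableau for the negation ~[](p1 -> (p1 | p2)):
1. ~[](p1 -> (p1 | p2)), w0
2. ~(p1 -> (p1 | p2)), w1
3. p1, w1
4. ~(p1 | p2), w1
5. ~p1, w1
6. ~p2, w1
Accessibility: w0Rw0, w0Rw1, w1Rw0, w1Rw1
Branch closes: p1 and ~p1 both at w1.
Every branch of the negation's tableau closes; the branch above is one of them.

Valid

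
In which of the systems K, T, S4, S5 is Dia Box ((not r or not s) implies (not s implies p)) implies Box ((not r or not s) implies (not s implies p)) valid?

S4-tableau for the negation not (Dia Box ((not r or not s) implies (not s implies p)) implies Box ((not r or not s) implies (not s implies p))):
1. not (Dia Box ((not r or not s) implies (not s implies p)) implies Box ((not r or not s) implies (not s implies p))), 0
2. Dia Box ((not r or not s) implies (not s implies p)), 0
3. not Box ((not r or not s) implies (not s implies p)), 0
4. Box ((not r or not s) implies (not s implies p)), 1
5. (not r or not s) implies (not s implies p), 1
6. not s implies p, 1
7. p, 1
8. not ((not r or not s) implies (not s implies p)), 2
9. not r or not s, 2
10. not (not s implies p), 2
11. not s, 2
12. not p, 2
Accessibility: 0R0, 0R1, 0R2, 1R1, 2R2
Complete open branch: countermodel on an S4-frame, so not valid in S4, nor in K, T (the same frame is also a K-frame and a T-frame).
S5-tableau for the negation not (Dia Box ((not r or not s) implies (not s implies p)) implies Box ((not r or not s) implies (not s implies p))):
1. not (Dia Box ((not r or not s) implies (not s implies p)) implies Box ((not r or not s) implies (not s implies p))), 0
2. Dia Box ((not r or not s) implies (not s implies p)), 0
3. not Box ((not r or not s) implies (not s implies p)), 0
4. Box ((not r or not s) implies (not s implies p)), 1
5. (not r or not s) implies (not s implies p), 0
6. (not r or not s) implies (not s implies p), 1
7. not s implies p, 0
8. not s implies p, 1
9. p, 0
10. p, 1
11. not ((not r or not s) implies (not s implies p)), 2
12. not r or not s, 2
13. not (not s implies p), 2
14. not s, 2
15. not p, 2
16. (not r or not s) implies (not s implies p), 2
17. not s implies p, 2
18. p, 2
Accessibility: 0R0, 0R1, 0R2, 1R0, 1R1, 1R2, 2R0, 2R1, 2R2
Branch closes: p and not p both at 2.
Every branch closes (one shown): valid in S5.

S5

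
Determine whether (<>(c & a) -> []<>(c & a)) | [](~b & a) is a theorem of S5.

Tableau for the negation ~((<>(c & a) -> []<>(c & a)) | [](~b & a)):
1. ~((<>(c & a) -> []<>(c & a)) | [](~b & a)), 0
2. ~(<>(c & a) -> []<>(c & a)), 0
3. ~[](~b & a), 0
4. <>(c & a), 0
5. ~[]<>(c & a), 0
6. ~(~b & a), 1
7. ~a, 1
8. c & a, 2
9. c, 2
10. a, 2
11. ~<>(c & a), 3
12. ~(c & a), 0
13. ~(c & a), 1
14. ~(c & a), 2
15. ~(c & a), 3
16. ~a, 0
17. ~a, 2
Accessibility: 0R0, 0R1, 0R2, 0R3, 1R0, 1R1, 1R2, 1R3, 2R0, 2R1, 2R2, 2R3, 3R0, 3R1, 3R2, 3R3
Branch closes: a and ~a both at 2.
All branches of the negation close; one closing branch shown above.

Yes, valid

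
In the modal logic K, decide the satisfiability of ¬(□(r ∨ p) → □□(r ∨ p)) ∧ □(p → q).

1. ¬(□(r ∨ p) → □□(r ∨ p)) ∧ □(p → q), u
2. ¬(□(r ∨ p) → □□(r ∨ p)), u
3. □(p → q), u
4. □(r ∨ p), u
5. ¬□□(r ∨ p), u
6. ¬□(r ∨ p), v
7. p → q, v
8. r ∨ p, v
9. q, v
10. p, v
11. ¬(r ∨ p), w
12. ¬r, w
13. ¬p, w
Accessibility: uRv, vRw

Yes, satisfiable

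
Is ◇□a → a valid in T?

No, not valid

Tableau for the negation ¬(◇□a → a):
1. ¬(◇□a → a), u
2. ◇□a, u   [¬→-rule on 1]
3. ¬a, u   [¬→-rule on 1]
4. □a, v   [◇-rule on 2: fresh world v, uRv]
5. a, v   [□-rule on 4 via vRv]
Accessibility: uRu, uRv, vRv
The negation has an open branch (countermodel exists).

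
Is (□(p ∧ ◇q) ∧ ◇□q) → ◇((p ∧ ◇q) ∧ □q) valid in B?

Yes, valid

Tableau for the negation ¬((□(p ∧ ◇q) ∧ ◇□q) → ◇((p ∧ ◇q) ∧ □q)):
1. ¬((□(p ∧ ◇q) ∧ ◇□q) → ◇((p ∧ ◇q) ∧ □q)), w0
2. □(p ∧ ◇q) ∧ ◇□q, w0   [¬→-rule on 1]
3. ¬◇((p ∧ ◇q) ∧ □q), w0   [¬→-rule on 1]
4. □(p ∧ ◇q), w0   [∧-rule on 2]
5. ◇□q, w0   [∧-rule on 2]
6. ¬((p ∧ ◇q) ∧ □q), w0   [¬◇-rule on 3 via w0Rw0]
7. p ∧ ◇q, w0   [□-rule on 4 via w0Rw0]
8. p, w0   [∧-rule on 7]
9. ◇q, w0   [∧-rule on 7]
10. ¬□q, w0   [¬∧-rule on 6 (branches; this branch)]
11. □q, w1   [◇-rule on 5: fresh world w1, w0Rw1]
12. ¬((p ∧ ◇q) ∧ □q), w1   [¬◇-rule on 3 via w0Rw1]
13. p ∧ ◇q, w1   [□-rule on 4 via w0Rw1]
14. p, w1   [∧-rule on 13]
15. ◇q, w1   [∧-rule on 13]
16. q, w0   [□-rule on 11 via w1Rw0]
17. q, w1   [□-rule on 11 via w1Rw1]
18. ¬□q, w1   [¬∧-rule on 12 (branches; this branch)]
19. q, w2   [◇-rule on 9: fresh world w2, w0Rw2]
20. ¬((p ∧ ◇q) ∧ □q), w2   [¬◇-rule on 3 via w0Rw2]
21. p ∧ ◇q, w2   [□-rule on 4 via w0Rw2]
22. p, w2   [∧-rule on 21]
23. ◇q, w2   [∧-rule on 21]
24. ¬□q, w2   [¬∧-rule on 20 (branches; this branch)]
25. ¬q, w3   [¬□-rule on 10: fresh world w3, w0Rw3]
26. ¬((p ∧ ◇q) ∧ □q), w3   [¬◇-rule on 3 via w0Rw3]
27. p ∧ ◇q, w3   [□-rule on 4 via w0Rw3]
28. p, w3   [∧-rule on 27]
29. ◇q, w3   [∧-rule on 27]
30. ¬□q, w3   [¬∧-rule on 26 (branches; this branch)]
31. q, w4   [◇-rule on 15: fresh world w4, w1Rw4]
32. ¬q, w5   [¬□-rule on 18: fresh world w5, w1Rw5]
33. q, w5   [□-rule on 11 via w1Rw5]
Accessibility: w0Rw0, w0Rw1, w0Rw2, w0Rw3, w1Rw0, w1Rw1, w1Rw4, w1Rw5, w2Rw0, w2Rw2, w3Rw0, w3Rw3, w4Rw1, w4Rw4, w5Rw1, w5Rw5
Branch closes: q and ¬q both at w5.
Every branch of the negation's tableau closes; the branch above is one of them.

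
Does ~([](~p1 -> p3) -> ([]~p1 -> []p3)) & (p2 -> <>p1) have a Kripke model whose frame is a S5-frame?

Unsatisfiable

1. ~([](~p1 -> p3) -> ([]~p1 -> []p3)) & (p2 -> <>p1), w0
2. ~([](~p1 -> p3) -> ([]~p1 -> []p3)), w0
3. p2 -> <>p1, w0
4. [](~p1 -> p3), w0
5. ~([]~p1 -> []p3), w0
6. []~p1, w0
7. ~[]p3, w0
8. ~p1 -> p3, w0
9. ~p1, w0
10. <>p1, w0
11. p3, w0
12. ~p3, w1
13. ~p1 -> p3, w1
14. ~p1, w1
15. p3, w1
Accessibility: w0Rw0, w0Rw1, w1Rw0, w1Rw1
Branch closes: p3 and ~p3 both at w1.
Every branch closes; the branch above is one of them.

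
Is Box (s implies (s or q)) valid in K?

Tableau for the negation not Box (s implies (s or q)):
1. not Box (s implies (s or q)), w0
2. not (s implies (s or q)), w1
3. s, w1
4. not (s or q), w1
5. not s, w1
6. not q, w1
Accessibility: w0Rw1
Branch closes: s and not s both at w1.
Every branch of the negation's tableau closes; the branch above is one of them.

Yes, valid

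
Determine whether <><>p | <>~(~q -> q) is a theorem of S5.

Not valid

Tableau for the negation ~(<><>p | <>~(~q -> q)):
1. ~(<><>p | <>~(~q -> q)), w0
2. ~<><>p, w0
3. ~<>~(~q -> q), w0
4. ~<>p, w0
5. ~q -> q, w0
6. ~p, w0
7. q, w0
Accessibility: w0Rw0
The negation has an open branch (countermodel exists).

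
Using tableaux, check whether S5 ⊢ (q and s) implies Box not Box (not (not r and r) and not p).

Tableau for the negation not ((q and s) implies Box not Box (not (not r and r) and not p)):
1. not ((q and s) implies Box not Box (not (not r and r) and not p)), u
2. q and s, u   [neg-implies-rule on 1]
3. not Box not Box (not (not r and r) and not p), u   [neg-implies-rule on 1]
4. q, u   [and-rule on 2]
5. s, u   [and-rule on 2]
6. Box (not (not r and r) and not p), v   [neg-Box-rule on 3: fresh world v, uRv]
7. not (not r and r) and not p, u   [Box-rule on 6 via vRu]
8. not (not r and r), u   [and-rule on 7]
9. not p, u   [and-rule on 7]
10. not (not r and r) and not p, v   [Box-rule on 6 via vRv]
11. not (not r and r), v   [and-rule on 10]
12. not p, v   [and-rule on 10]
13. not r, u   [neg-and-rule on 8 (branches; this branch)]
14. not r, v   [neg-and-rule on 11 (branches; this branch)]
Accessibility: uRu, uRv, vRu, vRv
The negation has an open branch (countermodel exists).

Invalid (countermodel exists)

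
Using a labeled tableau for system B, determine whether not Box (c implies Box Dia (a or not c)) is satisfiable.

1. not Box (c implies Box Dia (a or not c)), u
2. not (c implies Box Dia (a or not c)), v   [neg-Box-rule on 1: fresh world v, uRv]
3. c, v   [neg-implies-rule on 2]
4. not Box Dia (a or not c), v   [neg-implies-rule on 2]
5. not Dia (a or not c), w   [neg-Box-rule on 4: fresh world w, vRw]
6. not (a or not c), v   [neg-Dia-rule on 5 via wRv]
7. not a, v   [neg-or-rule on 6]
8. not (a or not c), w   [neg-Dia-rule on 5 via wRw]
9. not a, w   [neg-or-rule on 8]
10. c, w   [neg-or-rule on 8]
Accessibility: uRu, uRv, vRu, vRv, vRw, wRv, wRw

Satisfiable (open branch found)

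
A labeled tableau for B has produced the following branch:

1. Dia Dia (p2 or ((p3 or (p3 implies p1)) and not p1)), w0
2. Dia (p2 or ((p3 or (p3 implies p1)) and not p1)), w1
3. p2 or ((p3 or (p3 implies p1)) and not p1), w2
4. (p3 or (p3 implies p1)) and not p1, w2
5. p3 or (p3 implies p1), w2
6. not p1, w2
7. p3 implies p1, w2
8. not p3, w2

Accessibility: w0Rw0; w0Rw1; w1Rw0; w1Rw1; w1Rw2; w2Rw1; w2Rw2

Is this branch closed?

There is no literal clash: for every atom and world, at most one sign appears.

Open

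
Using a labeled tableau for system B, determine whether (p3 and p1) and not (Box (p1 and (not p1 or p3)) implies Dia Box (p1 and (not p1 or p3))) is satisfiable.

1. (p3 and p1) and not (Box (p1 and (not p1 or p3)) implies Dia Box (p1 and (not p1 or p3))), w0
2. p3 and p1, w0   [and-rule on 1]
3. not (Box (p1 and (not p1 or p3)) implies Dia Box (p1 and (not p1 or p3))), w0   [and-rule on 1]
4. p3, w0   [and-rule on 2]
5. p1, w0   [and-rule on 2]
6. Box (p1 and (not p1 or p3)), w0   [neg-implies-rule on 3]
7. not Dia Box (p1 and (not p1 or p3)), w0   [neg-implies-rule on 3]
8. p1 and (not p1 or p3), w0   [Box-rule on 6 via w0Rw0]
9. not p1 or p3, w0   [and-rule on 8]
10. not Box (p1 and (not p1 or p3)), w0   [neg-Dia-rule on 7 via w0Rw0]
11. not (p1 and (not p1 or p3)), w1   [neg-Box-rule on 10: fresh world w1, w0Rw1]
12. p1 and (not p1 or p3), w1   [Box-rule on 6 via w0Rw1]
13. p1, w1   [and-rule on 12]
14. not p1 or p3, w1   [and-rule on 12]
15. not Box (p1 and (not p1 or p3)), w1   [neg-Dia-rule on 7 via w0Rw1]
16. not (not p1 or p3), w1   [neg-and-rule on 11 (branches; this branch)]
17. not p3, w1   [neg-or-rule on 16]
18. p3, w1   [or-rule on 14 (branches; this branch)]
Accessibility: w0Rw0, w0Rw1, w1Rw0, w1Rw1
Branch closes: p3 and not p3 both at w1.
All branches of the tableau close; one closing branch shown above.

Unsatisfiable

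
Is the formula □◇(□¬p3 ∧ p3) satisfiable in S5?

1. □◇(□¬p3 ∧ p3), w0
2. ◇(□¬p3 ∧ p3), w0   [□-rule on 1 via w0Rw0]
3. □¬p3 ∧ p3, w1   [◇-rule on 2: fresh world w1, w0Rw1]
4. □¬p3, w1   [∧-rule on 3]
5. p3, w1   [∧-rule on 3]
6. ◇(□¬p3 ∧ p3), w1   [□-rule on 1 via w0Rw1]
7. ¬p3, w0   [□-rule on 4 via w1Rw0]
8. ¬p3, w1   [□-rule on 4 via w1Rw1]
Accessibility: w0Rw0, w0Rw1, w1Rw0, w1Rw1
Branch closes: p3 and ¬p3 both at w1.
(One branch shown.) All branches close.

Unsatisfiable (every branch closes)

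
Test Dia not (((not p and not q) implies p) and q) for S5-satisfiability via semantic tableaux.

Yes, satisfiable

1. Dia not (((not p and not q) implies p) and q), u
2. not (((not p and not q) implies p) and q), v
3. not q, v
Accessibility: uRu, uRv, vRu, vRv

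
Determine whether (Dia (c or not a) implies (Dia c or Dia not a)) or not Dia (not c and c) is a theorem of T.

Tableau for the negation not ((Dia (c or not a) implies (Dia c or Dia not a)) or not Dia (not c and c)):
1. not ((Dia (c or not a) implies (Dia c or Dia not a)) or not Dia (not c and c)), 0
2. not (Dia (c or not a) implies (Dia c or Dia not a)), 0   [neg-or-rule on 1]
3. Dia (not c and c), 0   [neg-or-rule on 1]
4. Dia (c or not a), 0   [neg-implies-rule on 2]
5. not (Dia c or Dia not a), 0   [neg-implies-rule on 2]
6. not Dia c, 0   [neg-or-rule on 5]
7. not Dia not a, 0   [neg-or-rule on 5]
8. not c, 0   [neg-Dia-rule on 6 via 0R0]
9. a, 0   [neg-Dia-rule on 7 via 0R0]
10. not c and c, 1   [Dia-rule on 3: fresh world 1, 0R1]
11. not c, 1   [and-rule on 10]
12. c, 1   [and-rule on 10]
Accessibility: 0R0, 0R1, 1R1
Branch closes: c and not c both at 1.
Every branch of the negation's tableau closes; the branch above is one of them.

Yes, valid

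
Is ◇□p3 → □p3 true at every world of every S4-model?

No, not valid

Tableau for the negation ¬(◇□p3 → □p3):
1. ¬(◇□p3 → □p3), u
2. ◇□p3, u   [¬→-rule on 1]
3. ¬□p3, u   [¬→-rule on 1]
4. □p3, v   [◇-rule on 2: fresh world v, uRv]
5. p3, v   [□-rule on 4 via vRv]
6. ¬p3, w   [¬□-rule on 3: fresh world w, uRw]
Accessibility: uRu, uRv, uRw, vRv, wRw
The negation has an open branch (countermodel exists).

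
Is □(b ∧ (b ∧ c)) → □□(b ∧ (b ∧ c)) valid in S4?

Valid in S4

Tableau for the negation ¬(□(b ∧ (b ∧ c)) → □□(b ∧ (b ∧ c))):
1. ¬(□(b ∧ (b ∧ c)) → □□(b ∧ (b ∧ c))), w0
2. □(b ∧ (b ∧ c)), w0
3. ¬□□(b ∧ (b ∧ c)), w0
4. b ∧ (b ∧ c), w0
5. b, w0
6. b ∧ c, w0
7. c, w0
8. ¬□(b ∧ (b ∧ c)), w1
9. b ∧ (b ∧ c), w1
10. b, w1
11. b ∧ c, w1
12. c, w1
13. ¬(b ∧ (b ∧ c)), w2
14. b ∧ (b ∧ c), w2
15. b, w2
16. b ∧ c, w2
17. c, w2
18. ¬(b ∧ c), w2
19. ¬c, w2
Accessibility: w0Rw0, w0Rw1, w0Rw2, w1Rw1, w1Rw2, w2Rw2
Branch closes: c and ¬c both at w2.
All branches of the negation close; one closing branch shown above.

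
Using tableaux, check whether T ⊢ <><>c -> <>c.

No, not valid

Tableau for the negation ~(<><>c -> <>c):
1. ~(<><>c -> <>c), u
2. <><>c, u
3. ~<>c, u
4. ~c, u
5. <>c, v
6. ~c, v
7. c, w
Accessibility: uRu, uRv, vRv, vRw, wRw
The negation has an open branch (countermodel exists).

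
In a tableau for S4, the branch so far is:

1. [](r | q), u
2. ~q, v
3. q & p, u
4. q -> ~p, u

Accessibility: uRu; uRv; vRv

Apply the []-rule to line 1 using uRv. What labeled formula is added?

r | q, v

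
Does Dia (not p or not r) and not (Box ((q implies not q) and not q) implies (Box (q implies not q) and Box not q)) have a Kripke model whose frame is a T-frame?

1. Dia (not p or not r) and not (Box ((q implies not q) and not q) implies (Box (q implies not q) and Box not q)), w0
2. Dia (not p or not r), w0   [and-rule on 1]
3. not (Box ((q implies not q) and not q) implies (Box (q implies not q) and Box not q)), w0   [and-rule on 1]
4. Box ((q implies not q) and not q), w0   [neg-implies-rule on 3]
5. not (Box (q implies not q) and Box not q), w0   [neg-implies-rule on 3]
6. (q implies not q) and not q, w0   [Box-rule on 4 via w0Rw0]
7. q implies not q, w0   [and-rule on 6]
8. not q, w0   [and-rule on 6]
9. not Box (q implies not q), w0   [neg-and-rule on 5 (branches; this branch)]
10. not p or not r, w1   [Dia-rule on 2: fresh world w1, w0Rw1]
11. (q implies not q) and not q, w1   [Box-rule on 4 via w0Rw1]
12. q implies not q, w1   [and-rule on 11]
13. not q, w1   [and-rule on 11]
14. not r, w1   [or-rule on 10 (branches; this branch)]
15. not (q implies not q), w2   [neg-Box-rule on 9: fresh world w2, w0Rw2]
16. q, w2   [neg-implies-rule on 15]
17. (q implies not q) and not q, w2   [Box-rule on 4 via w0Rw2]
18. q implies not q, w2   [and-rule on 17]
19. not q, w2   [and-rule on 17]
Accessibility: w0Rw0, w0Rw1, w0Rw2, w1Rw1, w2Rw2
Branch closes: q and not q both at w2.
(One branch shown.) All branches close.

No, unsatisfiable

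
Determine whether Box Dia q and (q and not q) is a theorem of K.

Not valid

Tableau for the negation not (Box Dia q and (q and not q)):
1. not (Box Dia q and (q and not q)), w0
2. not (q and not q), w0
3. q, w0
The negation has an open branch (countermodel exists).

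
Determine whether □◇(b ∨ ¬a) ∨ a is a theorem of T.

Tableau for the negation ¬(□◇(b ∨ ¬a) ∨ a):
1. ¬(□◇(b ∨ ¬a) ∨ a), u
2. ¬□◇(b ∨ ¬a), u
3. ¬a, u
4. ¬◇(b ∨ ¬a), v
5. ¬(b ∨ ¬a), v
6. ¬b, v
7. a, v
Accessibility: uRu, uRv, vRv
The negation has an open branch (countermodel exists).

Invalid (countermodel exists)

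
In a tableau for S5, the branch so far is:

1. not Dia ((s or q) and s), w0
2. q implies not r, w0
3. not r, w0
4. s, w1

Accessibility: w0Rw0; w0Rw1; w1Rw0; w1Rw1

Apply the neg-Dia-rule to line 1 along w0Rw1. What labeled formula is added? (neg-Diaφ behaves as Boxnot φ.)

not ((s or q) and s), w1

neg-Diaφ behaves as Boxnot φ: propagate the negated body to each accessible world.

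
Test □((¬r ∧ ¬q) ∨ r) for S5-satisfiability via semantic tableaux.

1. □((¬r ∧ ¬q) ∨ r), 0
2. (¬r ∧ ¬q) ∨ r, 0   [□-rule on 1 via 0R0]
3. r, 0   [∨-rule on 2 (branches; this branch)]
Accessibility: 0R0

Satisfiable (open branch found)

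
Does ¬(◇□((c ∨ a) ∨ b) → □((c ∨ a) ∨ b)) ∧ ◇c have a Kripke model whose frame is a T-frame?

Yes, satisfiable

1. ¬(◇□((c ∨ a) ∨ b) → □((c ∨ a) ∨ b)) ∧ ◇c, w0
2. ¬(◇□((c ∨ a) ∨ b) → □((c ∨ a) ∨ b)), w0   [∧-rule on 1]
3. ◇c, w0   [∧-rule on 1]
4. ◇□((c ∨ a) ∨ b), w0   [¬→-rule on 2]
5. ¬□((c ∨ a) ∨ b), w0   [¬→-rule on 2]
6. c, w1   [◇-rule on 3: fresh world w1, w0Rw1]
7. □((c ∨ a) ∨ b), w2   [◇-rule on 4: fresh world w2, w0Rw2]
8. (c ∨ a) ∨ b, w2   [□-rule on 7 via w2Rw2]
9. b, w2   [∨-rule on 8 (branches; this branch)]
10. ¬((c ∨ a) ∨ b), w3   [¬□-rule on 5: fresh world w3, w0Rw3]
11. ¬(c ∨ a), w3   [¬∨-rule on 10]
12. ¬b, w3   [¬∨-rule on 10]
13. ¬c, w3   [¬∨-rule on 11]
14. ¬a, w3   [¬∨-rule on 11]
Accessibility: w0Rw0, w0Rw1, w0Rw2, w0Rw3, w1Rw1, w2Rw2, w3Rw3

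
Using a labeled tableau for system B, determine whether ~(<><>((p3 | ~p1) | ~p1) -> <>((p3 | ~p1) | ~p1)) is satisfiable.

1. ~(<><>((p3 | ~p1) | ~p1) -> <>((p3 | ~p1) | ~p1)), w0
2. <><>((p3 | ~p1) | ~p1), w0
3. ~<>((p3 | ~p1) | ~p1), w0
4. ~((p3 | ~p1) | ~p1), w0
5. ~(p3 | ~p1), w0
6. p1, w0
7. ~p3, w0
8. <>((p3 | ~p1) | ~p1), w1
9. ~((p3 | ~p1) | ~p1), w1
10. ~(p3 | ~p1), w1
11. p1, w1
12. ~p3, w1
13. (p3 | ~p1) | ~p1, w2
14. ~p1, w2
Accessibility: w0Rw0, w0Rw1, w1Rw0, w1Rw1, w1Rw2, w2Rw1, w2Rw2

Yes, satisfiable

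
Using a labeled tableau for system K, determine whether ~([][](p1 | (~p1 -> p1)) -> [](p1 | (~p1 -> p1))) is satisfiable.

1. ~([][](p1 | (~p1 -> p1)) -> [](p1 | (~p1 -> p1))), u
2. [][](p1 | (~p1 -> p1)), u
3. ~[](p1 | (~p1 -> p1)), u
4. ~(p1 | (~p1 -> p1)), v
5. ~p1, v
6. ~(~p1 -> p1), v
7. [](p1 | (~p1 -> p1)), v
Accessibility: uRv

Yes, satisfiable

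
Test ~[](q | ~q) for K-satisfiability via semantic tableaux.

1. ~[](q | ~q), 0
2. ~(q | ~q), 1   [~[]-rule on 1: fresh world 1, 0R1]
3. ~q, 1   [~|-rule on 2]
4. q, 1   [~|-rule on 2]
Accessibility: 0R1
Branch closes: q and ~q both at 1.
(One branch shown.) All branches close.

Unsatisfiable (every branch closes)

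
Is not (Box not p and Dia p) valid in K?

Yes, valid

Tableau for the negation Box not p and Dia p:
1. Box not p and Dia p, w0
2. Box not p, w0
3. Dia p, w0
4. p, w1
5. not p, w1
Accessibility: w0Rw1
Branch closes: p and not p both at w1.
Every branch of the negation's tableau closes; the branch above is one of them.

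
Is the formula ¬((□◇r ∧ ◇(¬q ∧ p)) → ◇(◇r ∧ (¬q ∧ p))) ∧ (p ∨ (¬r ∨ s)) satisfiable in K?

1. ¬((□◇r ∧ ◇(¬q ∧ p)) → ◇(◇r ∧ (¬q ∧ p))) ∧ (p ∨ (¬r ∨ s)), 0
2. ¬((□◇r ∧ ◇(¬q ∧ p)) → ◇(◇r ∧ (¬q ∧ p))), 0
3. p ∨ (¬r ∨ s), 0
4. □◇r ∧ ◇(¬q ∧ p), 0
5. ¬◇(◇r ∧ (¬q ∧ p)), 0
6. □◇r, 0
7. ◇(¬q ∧ p), 0
8. ¬r ∨ s, 0
9. s, 0
10. ¬q ∧ p, 1
11. ¬q, 1
12. p, 1
13. ¬(◇r ∧ (¬q ∧ p)), 1
14. ◇r, 1
15. ¬◇r, 1
16. r, 2
17. ¬r, 2
Accessibility: 0R1, 1R2
Branch closes: r and ¬r both at 2.
(One branch shown.) All branches close.

No, unsatisfiable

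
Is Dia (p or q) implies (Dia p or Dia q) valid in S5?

Valid in S5

Tableau for the negation not (Dia (p or q) implies (Dia p or Dia q)):
1. not (Dia (p or q) implies (Dia p or Dia q)), w0
2. Dia (p or q), w0
3. not (Dia p or Dia q), w0
4. not Dia p, w0
5. not Dia q, w0
6. not p, w0
7. not q, w0
8. p or q, w1
9. not p, w1
10. not q, w1
11. q, w1
Accessibility: w0Rw0, w0Rw1, w1Rw0, w1Rw1
Branch closes: q and not q both at w1.
Every branch of the negation's tableau closes; the branch above is one of them.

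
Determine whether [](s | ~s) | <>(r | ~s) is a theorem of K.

Valid in K

Tableau for the negation ~([](s | ~s) | <>(r | ~s)):
1. ~([](s | ~s) | <>(r | ~s)), w0
2. ~[](s | ~s), w0
3. ~<>(r | ~s), w0
4. ~(s | ~s), w1
5. ~s, w1
6. s, w1
Accessibility: w0Rw1
Branch closes: s and ~s both at w1.
Every branch of the negation's tableau closes; the branch above is one of them.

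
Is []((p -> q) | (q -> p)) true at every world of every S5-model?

Yes, valid

Tableau for the negation ~[]((p -> q) | (q -> p)):
1. ~[]((p -> q) | (q -> p)), 0
2. ~((p -> q) | (q -> p)), 1
3. ~(p -> q), 1
4. ~(q -> p), 1
5. p, 1
6. ~q, 1
7. q, 1
8. ~p, 1
Accessibility: 0R0, 0R1, 1R0, 1R1
Branch closes: q and ~q both at 1.
Every branch of the negation's tableau closes; the branch above is one of them.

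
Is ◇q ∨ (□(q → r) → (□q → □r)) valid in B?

Tableau for the negation ¬(◇q ∨ (□(q → r) → (□q → □r))):
1. ¬(◇q ∨ (□(q → r) → (□q → □r))), 0
2. ¬◇q, 0   [¬∨-rule on 1]
3. ¬(□(q → r) → (□q → □r)), 0   [¬∨-rule on 1]
4. □(q → r), 0   [¬→-rule on 3]
5. ¬(□q → □r), 0   [¬→-rule on 3]
6. □q, 0   [¬→-rule on 5]
7. ¬□r, 0   [¬→-rule on 5]
8. ¬q, 0   [¬◇-rule on 2 via 0R0]
9. q → r, 0   [□-rule on 4 via 0R0]
10. q, 0   [□-rule on 6 via 0R0]
Accessibility: 0R0
Branch closes: q and ¬q both at 0.
All branches of the negation close; one closing branch shown above.

Yes, valid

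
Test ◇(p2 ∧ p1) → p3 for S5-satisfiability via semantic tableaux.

Satisfiable (open branch found)

1. ◇(p2 ∧ p1) → p3, 0
2. p3, 0
Accessibility: 0R0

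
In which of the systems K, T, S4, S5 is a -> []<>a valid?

S5

S4-tableau for the negation ~(a -> []<>a):
1. ~(a -> []<>a), w0
2. a, w0   [~->-rule on 1]
3. ~[]<>a, w0   [~->-rule on 1]
4. ~<>a, w1   [~[]-rule on 3: fresh world w1, w0Rw1]
5. ~a, w1   [~<>-rule on 4 via w1Rw1]
Accessibility: w0Rw0, w0Rw1, w1Rw1
Complete open branch: countermodel on an S4-frame, so not valid in S4, nor in K, T (the same frame is also a K-frame and a T-frame).
S5-tableau for the negation ~(a -> []<>a):
1. ~(a -> []<>a), w0
2. a, w0   [~->-rule on 1]
3. ~[]<>a, w0   [~->-rule on 1]
4. ~<>a, w1   [~[]-rule on 3: fresh world w1, w0Rw1]
5. ~a, w0   [~<>-rule on 4 via w1Rw0]
Accessibility: w0Rw0, w0Rw1, w1Rw0, w1Rw1
Branch closes: a and ~a both at w0.
Every branch closes (one shown): valid in S5.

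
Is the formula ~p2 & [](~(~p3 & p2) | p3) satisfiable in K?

1. ~p2 & [](~(~p3 & p2) | p3), 0
2. ~p2, 0
3. [](~(~p3 & p2) | p3), 0

Satisfiable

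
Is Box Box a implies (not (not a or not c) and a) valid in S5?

Invalid (countermodel exists)

Tableau for the negation not (Box Box a implies (not (not a or not c) and a)):
1. not (Box Box a implies (not (not a or not c) and a)), u
2. Box Box a, u
3. not (not (not a or not c) and a), u
4. Box a, u
5. a, u
6. not a or not c, u
7. not c, u
Accessibility: uRu
The negation has an open branch (countermodel exists).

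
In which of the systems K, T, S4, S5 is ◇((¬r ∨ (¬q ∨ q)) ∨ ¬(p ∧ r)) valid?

K-tableau for the negation ¬◇((¬r ∨ (¬q ∨ q)) ∨ ¬(p ∧ r)):
1. ¬◇((¬r ∨ (¬q ∨ q)) ∨ ¬(p ∧ r)), u
Complete open branch: countermodel on a K-frame, so not valid in K.
T-tableau for the negation ¬◇((¬r ∨ (¬q ∨ q)) ∨ ¬(p ∧ r)):
1. ¬◇((¬r ∨ (¬q ∨ q)) ∨ ¬(p ∧ r)), u
2. ¬((¬r ∨ (¬q ∨ q)) ∨ ¬(p ∧ r)), u
3. ¬(¬r ∨ (¬q ∨ q)), u
4. p ∧ r, u
5. r, u
6. ¬(¬q ∨ q), u
7. p, u
8. q, u
9. ¬q, u
Accessibility: uRu
Branch closes: q and ¬q both at u.
Every branch closes (one shown): valid in T, hence also in S4, S5 (every theorem of T is a theorem of S4 and S5).

T, S4, S5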